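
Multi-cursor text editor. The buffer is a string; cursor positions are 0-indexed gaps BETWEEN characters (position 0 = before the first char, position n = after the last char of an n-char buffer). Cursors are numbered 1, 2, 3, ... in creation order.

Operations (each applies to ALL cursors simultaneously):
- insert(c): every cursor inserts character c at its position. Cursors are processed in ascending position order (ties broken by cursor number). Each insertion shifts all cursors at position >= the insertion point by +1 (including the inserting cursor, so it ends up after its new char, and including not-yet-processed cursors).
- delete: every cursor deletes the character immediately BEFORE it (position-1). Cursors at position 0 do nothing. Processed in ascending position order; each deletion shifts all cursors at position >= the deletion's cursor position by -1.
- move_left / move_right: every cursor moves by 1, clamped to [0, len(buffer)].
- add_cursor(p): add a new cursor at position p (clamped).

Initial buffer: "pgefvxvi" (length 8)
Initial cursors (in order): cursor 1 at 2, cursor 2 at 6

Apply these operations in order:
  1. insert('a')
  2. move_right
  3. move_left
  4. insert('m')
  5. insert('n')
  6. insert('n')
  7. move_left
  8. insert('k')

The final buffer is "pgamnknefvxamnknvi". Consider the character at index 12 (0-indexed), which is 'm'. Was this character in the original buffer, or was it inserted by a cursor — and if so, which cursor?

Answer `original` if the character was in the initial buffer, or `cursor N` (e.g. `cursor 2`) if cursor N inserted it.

Answer: cursor 2

Derivation:
After op 1 (insert('a')): buffer="pgaefvxavi" (len 10), cursors c1@3 c2@8, authorship ..1....2..
After op 2 (move_right): buffer="pgaefvxavi" (len 10), cursors c1@4 c2@9, authorship ..1....2..
After op 3 (move_left): buffer="pgaefvxavi" (len 10), cursors c1@3 c2@8, authorship ..1....2..
After op 4 (insert('m')): buffer="pgamefvxamvi" (len 12), cursors c1@4 c2@10, authorship ..11....22..
After op 5 (insert('n')): buffer="pgamnefvxamnvi" (len 14), cursors c1@5 c2@12, authorship ..111....222..
After op 6 (insert('n')): buffer="pgamnnefvxamnnvi" (len 16), cursors c1@6 c2@14, authorship ..1111....2222..
After op 7 (move_left): buffer="pgamnnefvxamnnvi" (len 16), cursors c1@5 c2@13, authorship ..1111....2222..
After op 8 (insert('k')): buffer="pgamnknefvxamnknvi" (len 18), cursors c1@6 c2@15, authorship ..11111....22222..
Authorship (.=original, N=cursor N): . . 1 1 1 1 1 . . . . 2 2 2 2 2 . .
Index 12: author = 2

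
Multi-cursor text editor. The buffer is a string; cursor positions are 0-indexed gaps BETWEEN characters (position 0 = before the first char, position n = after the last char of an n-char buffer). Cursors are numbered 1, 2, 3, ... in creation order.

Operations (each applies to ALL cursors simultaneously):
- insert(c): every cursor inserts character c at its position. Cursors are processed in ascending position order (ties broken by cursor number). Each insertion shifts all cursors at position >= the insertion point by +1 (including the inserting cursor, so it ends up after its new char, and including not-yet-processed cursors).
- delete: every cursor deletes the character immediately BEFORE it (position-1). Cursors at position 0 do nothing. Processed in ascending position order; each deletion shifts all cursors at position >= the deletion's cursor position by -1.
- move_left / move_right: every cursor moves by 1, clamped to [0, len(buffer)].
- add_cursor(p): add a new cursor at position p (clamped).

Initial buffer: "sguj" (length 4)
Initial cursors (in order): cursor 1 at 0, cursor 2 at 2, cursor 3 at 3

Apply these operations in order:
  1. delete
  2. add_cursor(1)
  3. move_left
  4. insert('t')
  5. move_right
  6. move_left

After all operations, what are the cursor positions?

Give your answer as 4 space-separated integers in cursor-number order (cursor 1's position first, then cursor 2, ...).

After op 1 (delete): buffer="sj" (len 2), cursors c1@0 c2@1 c3@1, authorship ..
After op 2 (add_cursor(1)): buffer="sj" (len 2), cursors c1@0 c2@1 c3@1 c4@1, authorship ..
After op 3 (move_left): buffer="sj" (len 2), cursors c1@0 c2@0 c3@0 c4@0, authorship ..
After op 4 (insert('t')): buffer="ttttsj" (len 6), cursors c1@4 c2@4 c3@4 c4@4, authorship 1234..
After op 5 (move_right): buffer="ttttsj" (len 6), cursors c1@5 c2@5 c3@5 c4@5, authorship 1234..
After op 6 (move_left): buffer="ttttsj" (len 6), cursors c1@4 c2@4 c3@4 c4@4, authorship 1234..

Answer: 4 4 4 4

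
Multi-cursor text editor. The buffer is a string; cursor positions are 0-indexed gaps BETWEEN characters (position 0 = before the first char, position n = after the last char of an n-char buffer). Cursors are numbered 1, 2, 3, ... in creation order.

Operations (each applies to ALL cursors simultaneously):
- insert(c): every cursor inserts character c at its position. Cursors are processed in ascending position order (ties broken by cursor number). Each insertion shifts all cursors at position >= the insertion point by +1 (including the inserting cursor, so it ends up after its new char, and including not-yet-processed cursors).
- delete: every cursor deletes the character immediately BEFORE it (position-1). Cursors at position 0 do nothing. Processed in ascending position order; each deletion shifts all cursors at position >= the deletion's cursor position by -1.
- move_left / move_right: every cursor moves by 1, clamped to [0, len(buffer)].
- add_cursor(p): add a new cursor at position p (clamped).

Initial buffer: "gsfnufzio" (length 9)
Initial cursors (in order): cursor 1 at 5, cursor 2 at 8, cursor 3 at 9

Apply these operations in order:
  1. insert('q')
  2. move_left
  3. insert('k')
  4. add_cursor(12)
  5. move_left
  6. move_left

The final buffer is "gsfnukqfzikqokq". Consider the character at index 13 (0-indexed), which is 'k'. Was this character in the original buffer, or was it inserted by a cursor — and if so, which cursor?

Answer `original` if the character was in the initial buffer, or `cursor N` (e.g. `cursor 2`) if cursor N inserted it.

Answer: cursor 3

Derivation:
After op 1 (insert('q')): buffer="gsfnuqfziqoq" (len 12), cursors c1@6 c2@10 c3@12, authorship .....1...2.3
After op 2 (move_left): buffer="gsfnuqfziqoq" (len 12), cursors c1@5 c2@9 c3@11, authorship .....1...2.3
After op 3 (insert('k')): buffer="gsfnukqfzikqokq" (len 15), cursors c1@6 c2@11 c3@14, authorship .....11...22.33
After op 4 (add_cursor(12)): buffer="gsfnukqfzikqokq" (len 15), cursors c1@6 c2@11 c4@12 c3@14, authorship .....11...22.33
After op 5 (move_left): buffer="gsfnukqfzikqokq" (len 15), cursors c1@5 c2@10 c4@11 c3@13, authorship .....11...22.33
After op 6 (move_left): buffer="gsfnukqfzikqokq" (len 15), cursors c1@4 c2@9 c4@10 c3@12, authorship .....11...22.33
Authorship (.=original, N=cursor N): . . . . . 1 1 . . . 2 2 . 3 3
Index 13: author = 3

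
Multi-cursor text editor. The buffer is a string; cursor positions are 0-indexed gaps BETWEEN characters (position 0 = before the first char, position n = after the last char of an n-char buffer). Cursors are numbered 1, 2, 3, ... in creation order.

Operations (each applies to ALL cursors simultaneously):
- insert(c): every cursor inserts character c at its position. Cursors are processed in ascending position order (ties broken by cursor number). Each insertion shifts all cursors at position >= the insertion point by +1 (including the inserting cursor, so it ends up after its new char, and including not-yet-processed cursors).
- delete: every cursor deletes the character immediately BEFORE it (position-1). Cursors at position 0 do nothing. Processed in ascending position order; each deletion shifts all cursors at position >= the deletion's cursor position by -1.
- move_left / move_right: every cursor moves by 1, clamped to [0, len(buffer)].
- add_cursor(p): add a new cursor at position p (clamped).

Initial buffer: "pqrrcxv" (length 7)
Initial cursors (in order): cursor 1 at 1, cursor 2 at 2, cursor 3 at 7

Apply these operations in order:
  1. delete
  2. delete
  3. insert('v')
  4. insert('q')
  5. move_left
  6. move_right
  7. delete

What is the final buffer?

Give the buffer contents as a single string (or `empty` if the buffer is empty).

Answer: vvrrcv

Derivation:
After op 1 (delete): buffer="rrcx" (len 4), cursors c1@0 c2@0 c3@4, authorship ....
After op 2 (delete): buffer="rrc" (len 3), cursors c1@0 c2@0 c3@3, authorship ...
After op 3 (insert('v')): buffer="vvrrcv" (len 6), cursors c1@2 c2@2 c3@6, authorship 12...3
After op 4 (insert('q')): buffer="vvqqrrcvq" (len 9), cursors c1@4 c2@4 c3@9, authorship 1212...33
After op 5 (move_left): buffer="vvqqrrcvq" (len 9), cursors c1@3 c2@3 c3@8, authorship 1212...33
After op 6 (move_right): buffer="vvqqrrcvq" (len 9), cursors c1@4 c2@4 c3@9, authorship 1212...33
After op 7 (delete): buffer="vvrrcv" (len 6), cursors c1@2 c2@2 c3@6, authorship 12...3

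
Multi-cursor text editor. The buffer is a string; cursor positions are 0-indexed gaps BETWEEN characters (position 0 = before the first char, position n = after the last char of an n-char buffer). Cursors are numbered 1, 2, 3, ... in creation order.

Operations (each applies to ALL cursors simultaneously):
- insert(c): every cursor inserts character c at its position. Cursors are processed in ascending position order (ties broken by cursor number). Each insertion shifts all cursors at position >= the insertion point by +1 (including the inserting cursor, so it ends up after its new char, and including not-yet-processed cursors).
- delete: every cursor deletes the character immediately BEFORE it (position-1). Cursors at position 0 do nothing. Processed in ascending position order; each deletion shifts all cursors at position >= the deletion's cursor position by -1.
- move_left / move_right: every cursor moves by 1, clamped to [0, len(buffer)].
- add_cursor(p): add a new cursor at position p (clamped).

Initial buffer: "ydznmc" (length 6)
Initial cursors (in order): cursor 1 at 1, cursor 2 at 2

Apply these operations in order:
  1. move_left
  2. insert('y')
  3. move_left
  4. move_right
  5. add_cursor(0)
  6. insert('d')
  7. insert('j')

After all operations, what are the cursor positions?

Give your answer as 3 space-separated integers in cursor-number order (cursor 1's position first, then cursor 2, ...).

After op 1 (move_left): buffer="ydznmc" (len 6), cursors c1@0 c2@1, authorship ......
After op 2 (insert('y')): buffer="yyydznmc" (len 8), cursors c1@1 c2@3, authorship 1.2.....
After op 3 (move_left): buffer="yyydznmc" (len 8), cursors c1@0 c2@2, authorship 1.2.....
After op 4 (move_right): buffer="yyydznmc" (len 8), cursors c1@1 c2@3, authorship 1.2.....
After op 5 (add_cursor(0)): buffer="yyydznmc" (len 8), cursors c3@0 c1@1 c2@3, authorship 1.2.....
After op 6 (insert('d')): buffer="dydyyddznmc" (len 11), cursors c3@1 c1@3 c2@6, authorship 311.22.....
After op 7 (insert('j')): buffer="djydjyydjdznmc" (len 14), cursors c3@2 c1@5 c2@9, authorship 33111.222.....

Answer: 5 9 2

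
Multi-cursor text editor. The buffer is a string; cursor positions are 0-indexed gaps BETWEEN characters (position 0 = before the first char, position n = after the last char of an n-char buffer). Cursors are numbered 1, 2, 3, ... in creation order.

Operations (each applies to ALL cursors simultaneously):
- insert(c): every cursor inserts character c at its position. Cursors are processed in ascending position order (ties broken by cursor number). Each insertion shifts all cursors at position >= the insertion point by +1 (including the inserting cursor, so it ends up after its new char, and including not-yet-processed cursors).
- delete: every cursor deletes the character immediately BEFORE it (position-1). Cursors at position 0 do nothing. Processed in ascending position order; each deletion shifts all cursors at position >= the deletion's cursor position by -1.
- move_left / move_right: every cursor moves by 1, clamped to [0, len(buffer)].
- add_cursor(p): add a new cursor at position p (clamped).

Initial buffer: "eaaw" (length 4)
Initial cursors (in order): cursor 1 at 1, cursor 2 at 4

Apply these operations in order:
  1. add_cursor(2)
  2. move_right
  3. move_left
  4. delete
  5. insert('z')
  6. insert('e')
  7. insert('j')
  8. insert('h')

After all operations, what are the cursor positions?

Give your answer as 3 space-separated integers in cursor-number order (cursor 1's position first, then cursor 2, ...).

Answer: 12 12 12

Derivation:
After op 1 (add_cursor(2)): buffer="eaaw" (len 4), cursors c1@1 c3@2 c2@4, authorship ....
After op 2 (move_right): buffer="eaaw" (len 4), cursors c1@2 c3@3 c2@4, authorship ....
After op 3 (move_left): buffer="eaaw" (len 4), cursors c1@1 c3@2 c2@3, authorship ....
After op 4 (delete): buffer="w" (len 1), cursors c1@0 c2@0 c3@0, authorship .
After op 5 (insert('z')): buffer="zzzw" (len 4), cursors c1@3 c2@3 c3@3, authorship 123.
After op 6 (insert('e')): buffer="zzzeeew" (len 7), cursors c1@6 c2@6 c3@6, authorship 123123.
After op 7 (insert('j')): buffer="zzzeeejjjw" (len 10), cursors c1@9 c2@9 c3@9, authorship 123123123.
After op 8 (insert('h')): buffer="zzzeeejjjhhhw" (len 13), cursors c1@12 c2@12 c3@12, authorship 123123123123.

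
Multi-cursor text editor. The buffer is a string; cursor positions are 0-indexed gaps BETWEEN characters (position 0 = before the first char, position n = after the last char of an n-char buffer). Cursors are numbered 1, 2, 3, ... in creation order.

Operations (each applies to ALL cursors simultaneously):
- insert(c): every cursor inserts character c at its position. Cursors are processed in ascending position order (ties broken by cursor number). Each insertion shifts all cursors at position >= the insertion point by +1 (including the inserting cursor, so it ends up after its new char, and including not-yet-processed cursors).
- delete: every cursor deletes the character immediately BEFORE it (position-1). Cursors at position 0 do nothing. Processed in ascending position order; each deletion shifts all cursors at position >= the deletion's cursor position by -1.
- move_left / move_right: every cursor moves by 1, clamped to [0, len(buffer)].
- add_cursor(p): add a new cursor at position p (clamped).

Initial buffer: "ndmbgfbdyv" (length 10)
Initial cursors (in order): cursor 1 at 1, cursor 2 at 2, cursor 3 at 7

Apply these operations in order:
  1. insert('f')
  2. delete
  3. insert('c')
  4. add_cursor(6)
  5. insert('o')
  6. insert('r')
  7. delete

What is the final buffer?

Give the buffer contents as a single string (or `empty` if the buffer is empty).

After op 1 (insert('f')): buffer="nfdfmbgfbfdyv" (len 13), cursors c1@2 c2@4 c3@10, authorship .1.2.....3...
After op 2 (delete): buffer="ndmbgfbdyv" (len 10), cursors c1@1 c2@2 c3@7, authorship ..........
After op 3 (insert('c')): buffer="ncdcmbgfbcdyv" (len 13), cursors c1@2 c2@4 c3@10, authorship .1.2.....3...
After op 4 (add_cursor(6)): buffer="ncdcmbgfbcdyv" (len 13), cursors c1@2 c2@4 c4@6 c3@10, authorship .1.2.....3...
After op 5 (insert('o')): buffer="ncodcombogfbcodyv" (len 17), cursors c1@3 c2@6 c4@9 c3@14, authorship .11.22..4...33...
After op 6 (insert('r')): buffer="ncordcormborgfbcordyv" (len 21), cursors c1@4 c2@8 c4@12 c3@18, authorship .111.222..44...333...
After op 7 (delete): buffer="ncodcombogfbcodyv" (len 17), cursors c1@3 c2@6 c4@9 c3@14, authorship .11.22..4...33...

Answer: ncodcombogfbcodyv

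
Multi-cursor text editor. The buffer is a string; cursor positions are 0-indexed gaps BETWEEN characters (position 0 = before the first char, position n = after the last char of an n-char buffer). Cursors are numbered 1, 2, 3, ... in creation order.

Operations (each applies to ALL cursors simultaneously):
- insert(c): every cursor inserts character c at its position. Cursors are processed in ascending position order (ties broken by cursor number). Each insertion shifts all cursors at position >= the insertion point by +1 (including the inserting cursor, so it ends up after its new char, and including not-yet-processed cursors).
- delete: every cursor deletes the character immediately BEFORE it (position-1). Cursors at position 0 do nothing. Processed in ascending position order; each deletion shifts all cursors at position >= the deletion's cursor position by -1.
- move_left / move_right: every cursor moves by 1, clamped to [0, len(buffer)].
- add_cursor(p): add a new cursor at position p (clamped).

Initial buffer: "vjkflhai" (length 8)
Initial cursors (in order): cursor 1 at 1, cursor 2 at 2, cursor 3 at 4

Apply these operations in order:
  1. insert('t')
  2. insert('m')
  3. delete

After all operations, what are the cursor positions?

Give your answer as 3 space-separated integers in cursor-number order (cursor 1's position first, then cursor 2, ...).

Answer: 2 4 7

Derivation:
After op 1 (insert('t')): buffer="vtjtkftlhai" (len 11), cursors c1@2 c2@4 c3@7, authorship .1.2..3....
After op 2 (insert('m')): buffer="vtmjtmkftmlhai" (len 14), cursors c1@3 c2@6 c3@10, authorship .11.22..33....
After op 3 (delete): buffer="vtjtkftlhai" (len 11), cursors c1@2 c2@4 c3@7, authorship .1.2..3....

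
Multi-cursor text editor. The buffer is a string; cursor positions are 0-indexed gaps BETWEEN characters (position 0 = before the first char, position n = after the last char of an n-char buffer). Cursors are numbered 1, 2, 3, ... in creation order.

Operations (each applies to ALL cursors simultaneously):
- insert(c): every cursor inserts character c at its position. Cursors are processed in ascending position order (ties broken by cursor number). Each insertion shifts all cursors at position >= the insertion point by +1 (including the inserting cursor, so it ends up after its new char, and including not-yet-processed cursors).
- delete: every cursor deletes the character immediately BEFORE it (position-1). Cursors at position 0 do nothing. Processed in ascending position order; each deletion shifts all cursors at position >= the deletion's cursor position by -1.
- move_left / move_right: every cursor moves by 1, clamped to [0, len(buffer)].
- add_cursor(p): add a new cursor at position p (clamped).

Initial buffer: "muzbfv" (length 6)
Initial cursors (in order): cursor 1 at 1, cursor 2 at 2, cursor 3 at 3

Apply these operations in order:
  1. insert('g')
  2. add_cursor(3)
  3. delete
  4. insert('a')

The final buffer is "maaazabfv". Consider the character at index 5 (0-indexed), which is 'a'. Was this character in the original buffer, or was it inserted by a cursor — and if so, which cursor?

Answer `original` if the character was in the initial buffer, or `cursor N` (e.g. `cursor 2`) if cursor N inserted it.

Answer: cursor 3

Derivation:
After op 1 (insert('g')): buffer="mgugzgbfv" (len 9), cursors c1@2 c2@4 c3@6, authorship .1.2.3...
After op 2 (add_cursor(3)): buffer="mgugzgbfv" (len 9), cursors c1@2 c4@3 c2@4 c3@6, authorship .1.2.3...
After op 3 (delete): buffer="mzbfv" (len 5), cursors c1@1 c2@1 c4@1 c3@2, authorship .....
After op 4 (insert('a')): buffer="maaazabfv" (len 9), cursors c1@4 c2@4 c4@4 c3@6, authorship .124.3...
Authorship (.=original, N=cursor N): . 1 2 4 . 3 . . .
Index 5: author = 3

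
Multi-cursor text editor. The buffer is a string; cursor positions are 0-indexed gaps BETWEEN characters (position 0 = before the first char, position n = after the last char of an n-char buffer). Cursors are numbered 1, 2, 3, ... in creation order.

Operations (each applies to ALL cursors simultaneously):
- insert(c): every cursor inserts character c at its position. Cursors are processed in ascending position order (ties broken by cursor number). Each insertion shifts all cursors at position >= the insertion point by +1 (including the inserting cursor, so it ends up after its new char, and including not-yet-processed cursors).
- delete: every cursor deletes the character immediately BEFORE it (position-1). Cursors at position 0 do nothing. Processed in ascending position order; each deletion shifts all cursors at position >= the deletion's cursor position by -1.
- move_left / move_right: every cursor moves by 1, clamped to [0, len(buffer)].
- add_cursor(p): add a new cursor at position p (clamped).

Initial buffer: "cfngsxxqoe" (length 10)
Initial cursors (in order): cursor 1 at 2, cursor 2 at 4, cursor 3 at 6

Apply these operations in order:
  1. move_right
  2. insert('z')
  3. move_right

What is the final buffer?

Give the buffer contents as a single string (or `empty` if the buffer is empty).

Answer: cfnzgszxxzqoe

Derivation:
After op 1 (move_right): buffer="cfngsxxqoe" (len 10), cursors c1@3 c2@5 c3@7, authorship ..........
After op 2 (insert('z')): buffer="cfnzgszxxzqoe" (len 13), cursors c1@4 c2@7 c3@10, authorship ...1..2..3...
After op 3 (move_right): buffer="cfnzgszxxzqoe" (len 13), cursors c1@5 c2@8 c3@11, authorship ...1..2..3...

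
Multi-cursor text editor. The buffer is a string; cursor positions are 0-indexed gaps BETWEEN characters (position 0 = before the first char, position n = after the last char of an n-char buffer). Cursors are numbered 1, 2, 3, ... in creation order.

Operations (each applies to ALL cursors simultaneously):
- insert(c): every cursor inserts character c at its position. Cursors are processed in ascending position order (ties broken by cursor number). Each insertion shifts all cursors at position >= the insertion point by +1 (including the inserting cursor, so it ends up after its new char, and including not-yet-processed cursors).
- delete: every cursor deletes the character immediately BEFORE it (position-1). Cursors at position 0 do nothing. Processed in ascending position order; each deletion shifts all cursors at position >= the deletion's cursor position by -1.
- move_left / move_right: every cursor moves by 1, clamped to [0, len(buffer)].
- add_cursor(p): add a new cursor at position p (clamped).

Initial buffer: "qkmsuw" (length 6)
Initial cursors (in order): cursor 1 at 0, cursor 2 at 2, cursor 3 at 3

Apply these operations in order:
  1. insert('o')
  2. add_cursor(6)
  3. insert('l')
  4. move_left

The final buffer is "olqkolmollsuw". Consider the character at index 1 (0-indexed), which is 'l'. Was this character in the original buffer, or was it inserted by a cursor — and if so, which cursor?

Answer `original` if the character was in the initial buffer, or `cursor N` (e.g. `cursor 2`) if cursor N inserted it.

Answer: cursor 1

Derivation:
After op 1 (insert('o')): buffer="oqkomosuw" (len 9), cursors c1@1 c2@4 c3@6, authorship 1..2.3...
After op 2 (add_cursor(6)): buffer="oqkomosuw" (len 9), cursors c1@1 c2@4 c3@6 c4@6, authorship 1..2.3...
After op 3 (insert('l')): buffer="olqkolmollsuw" (len 13), cursors c1@2 c2@6 c3@10 c4@10, authorship 11..22.334...
After op 4 (move_left): buffer="olqkolmollsuw" (len 13), cursors c1@1 c2@5 c3@9 c4@9, authorship 11..22.334...
Authorship (.=original, N=cursor N): 1 1 . . 2 2 . 3 3 4 . . .
Index 1: author = 1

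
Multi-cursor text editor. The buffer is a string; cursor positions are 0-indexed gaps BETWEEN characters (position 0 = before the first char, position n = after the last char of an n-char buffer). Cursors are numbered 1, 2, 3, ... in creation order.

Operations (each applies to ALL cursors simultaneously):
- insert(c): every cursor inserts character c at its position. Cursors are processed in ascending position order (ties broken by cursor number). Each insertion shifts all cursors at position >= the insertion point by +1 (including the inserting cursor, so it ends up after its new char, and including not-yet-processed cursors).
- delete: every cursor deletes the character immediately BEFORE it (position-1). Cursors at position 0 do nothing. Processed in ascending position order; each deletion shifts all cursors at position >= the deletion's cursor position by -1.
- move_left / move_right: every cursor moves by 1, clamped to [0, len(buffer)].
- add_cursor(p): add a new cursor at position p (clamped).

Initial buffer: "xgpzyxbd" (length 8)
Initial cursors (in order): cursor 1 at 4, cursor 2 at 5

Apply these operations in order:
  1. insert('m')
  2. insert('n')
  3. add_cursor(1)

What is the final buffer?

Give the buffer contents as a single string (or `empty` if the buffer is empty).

Answer: xgpzmnymnxbd

Derivation:
After op 1 (insert('m')): buffer="xgpzmymxbd" (len 10), cursors c1@5 c2@7, authorship ....1.2...
After op 2 (insert('n')): buffer="xgpzmnymnxbd" (len 12), cursors c1@6 c2@9, authorship ....11.22...
After op 3 (add_cursor(1)): buffer="xgpzmnymnxbd" (len 12), cursors c3@1 c1@6 c2@9, authorship ....11.22...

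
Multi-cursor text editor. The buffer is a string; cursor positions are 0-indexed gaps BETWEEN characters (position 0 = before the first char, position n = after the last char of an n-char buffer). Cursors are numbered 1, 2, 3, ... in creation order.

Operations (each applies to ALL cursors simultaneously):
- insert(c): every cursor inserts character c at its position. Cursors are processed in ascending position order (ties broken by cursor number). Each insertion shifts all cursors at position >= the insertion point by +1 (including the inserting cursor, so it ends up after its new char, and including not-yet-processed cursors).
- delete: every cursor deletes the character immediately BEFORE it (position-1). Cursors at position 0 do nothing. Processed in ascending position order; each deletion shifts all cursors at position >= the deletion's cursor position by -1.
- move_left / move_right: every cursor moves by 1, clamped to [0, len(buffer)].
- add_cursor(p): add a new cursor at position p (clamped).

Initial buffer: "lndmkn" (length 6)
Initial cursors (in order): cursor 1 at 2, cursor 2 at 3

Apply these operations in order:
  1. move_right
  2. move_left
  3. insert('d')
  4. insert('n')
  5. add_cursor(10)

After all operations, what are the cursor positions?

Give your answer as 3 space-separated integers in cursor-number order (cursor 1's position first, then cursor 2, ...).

After op 1 (move_right): buffer="lndmkn" (len 6), cursors c1@3 c2@4, authorship ......
After op 2 (move_left): buffer="lndmkn" (len 6), cursors c1@2 c2@3, authorship ......
After op 3 (insert('d')): buffer="lndddmkn" (len 8), cursors c1@3 c2@5, authorship ..1.2...
After op 4 (insert('n')): buffer="lndnddnmkn" (len 10), cursors c1@4 c2@7, authorship ..11.22...
After op 5 (add_cursor(10)): buffer="lndnddnmkn" (len 10), cursors c1@4 c2@7 c3@10, authorship ..11.22...

Answer: 4 7 10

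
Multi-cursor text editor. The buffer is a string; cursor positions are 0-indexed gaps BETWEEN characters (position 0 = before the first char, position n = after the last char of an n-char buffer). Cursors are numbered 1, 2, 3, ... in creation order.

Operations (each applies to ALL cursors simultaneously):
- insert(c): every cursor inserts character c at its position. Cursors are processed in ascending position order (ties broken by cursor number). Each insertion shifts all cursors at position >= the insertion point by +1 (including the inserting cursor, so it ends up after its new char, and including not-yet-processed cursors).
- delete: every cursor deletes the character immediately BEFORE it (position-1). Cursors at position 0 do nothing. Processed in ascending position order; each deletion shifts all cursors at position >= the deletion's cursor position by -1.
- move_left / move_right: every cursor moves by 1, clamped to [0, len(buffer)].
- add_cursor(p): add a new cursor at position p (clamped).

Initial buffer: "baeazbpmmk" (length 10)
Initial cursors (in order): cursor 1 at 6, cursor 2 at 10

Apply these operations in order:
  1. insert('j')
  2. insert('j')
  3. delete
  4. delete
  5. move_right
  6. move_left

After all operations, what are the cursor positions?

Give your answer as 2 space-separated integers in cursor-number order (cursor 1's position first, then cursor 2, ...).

After op 1 (insert('j')): buffer="baeazbjpmmkj" (len 12), cursors c1@7 c2@12, authorship ......1....2
After op 2 (insert('j')): buffer="baeazbjjpmmkjj" (len 14), cursors c1@8 c2@14, authorship ......11....22
After op 3 (delete): buffer="baeazbjpmmkj" (len 12), cursors c1@7 c2@12, authorship ......1....2
After op 4 (delete): buffer="baeazbpmmk" (len 10), cursors c1@6 c2@10, authorship ..........
After op 5 (move_right): buffer="baeazbpmmk" (len 10), cursors c1@7 c2@10, authorship ..........
After op 6 (move_left): buffer="baeazbpmmk" (len 10), cursors c1@6 c2@9, authorship ..........

Answer: 6 9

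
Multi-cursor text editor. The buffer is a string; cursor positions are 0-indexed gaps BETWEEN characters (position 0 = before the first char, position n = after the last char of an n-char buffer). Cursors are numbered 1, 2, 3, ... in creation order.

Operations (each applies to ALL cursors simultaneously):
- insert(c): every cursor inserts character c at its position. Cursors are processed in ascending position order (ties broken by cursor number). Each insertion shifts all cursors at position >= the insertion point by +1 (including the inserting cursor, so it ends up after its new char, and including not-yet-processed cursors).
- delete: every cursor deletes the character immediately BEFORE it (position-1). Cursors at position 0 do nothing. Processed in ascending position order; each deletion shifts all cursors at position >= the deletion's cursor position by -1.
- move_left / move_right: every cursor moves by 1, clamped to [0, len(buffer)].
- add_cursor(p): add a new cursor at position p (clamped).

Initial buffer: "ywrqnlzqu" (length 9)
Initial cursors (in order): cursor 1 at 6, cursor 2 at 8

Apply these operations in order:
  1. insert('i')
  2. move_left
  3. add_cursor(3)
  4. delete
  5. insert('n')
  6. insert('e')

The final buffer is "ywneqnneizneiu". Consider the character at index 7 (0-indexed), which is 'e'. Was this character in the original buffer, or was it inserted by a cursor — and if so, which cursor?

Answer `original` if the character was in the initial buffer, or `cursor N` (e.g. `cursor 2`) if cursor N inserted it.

After op 1 (insert('i')): buffer="ywrqnlizqiu" (len 11), cursors c1@7 c2@10, authorship ......1..2.
After op 2 (move_left): buffer="ywrqnlizqiu" (len 11), cursors c1@6 c2@9, authorship ......1..2.
After op 3 (add_cursor(3)): buffer="ywrqnlizqiu" (len 11), cursors c3@3 c1@6 c2@9, authorship ......1..2.
After op 4 (delete): buffer="ywqniziu" (len 8), cursors c3@2 c1@4 c2@6, authorship ....1.2.
After op 5 (insert('n')): buffer="ywnqnnizniu" (len 11), cursors c3@3 c1@6 c2@9, authorship ..3..11.22.
After op 6 (insert('e')): buffer="ywneqnneizneiu" (len 14), cursors c3@4 c1@8 c2@12, authorship ..33..111.222.
Authorship (.=original, N=cursor N): . . 3 3 . . 1 1 1 . 2 2 2 .
Index 7: author = 1

Answer: cursor 1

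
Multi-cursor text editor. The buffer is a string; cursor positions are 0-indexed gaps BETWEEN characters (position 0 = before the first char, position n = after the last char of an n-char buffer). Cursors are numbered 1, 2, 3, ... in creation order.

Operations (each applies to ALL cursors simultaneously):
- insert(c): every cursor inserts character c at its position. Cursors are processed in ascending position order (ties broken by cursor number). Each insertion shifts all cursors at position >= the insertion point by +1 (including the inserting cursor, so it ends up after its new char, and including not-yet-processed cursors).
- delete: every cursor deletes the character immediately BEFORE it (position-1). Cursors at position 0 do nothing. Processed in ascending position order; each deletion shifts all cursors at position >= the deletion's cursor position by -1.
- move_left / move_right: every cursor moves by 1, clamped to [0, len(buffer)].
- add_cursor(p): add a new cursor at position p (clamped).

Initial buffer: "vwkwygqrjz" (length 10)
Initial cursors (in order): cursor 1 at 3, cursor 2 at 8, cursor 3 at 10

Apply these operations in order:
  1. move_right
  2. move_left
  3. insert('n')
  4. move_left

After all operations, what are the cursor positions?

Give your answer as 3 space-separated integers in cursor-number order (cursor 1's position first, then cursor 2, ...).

Answer: 3 9 11

Derivation:
After op 1 (move_right): buffer="vwkwygqrjz" (len 10), cursors c1@4 c2@9 c3@10, authorship ..........
After op 2 (move_left): buffer="vwkwygqrjz" (len 10), cursors c1@3 c2@8 c3@9, authorship ..........
After op 3 (insert('n')): buffer="vwknwygqrnjnz" (len 13), cursors c1@4 c2@10 c3@12, authorship ...1.....2.3.
After op 4 (move_left): buffer="vwknwygqrnjnz" (len 13), cursors c1@3 c2@9 c3@11, authorship ...1.....2.3.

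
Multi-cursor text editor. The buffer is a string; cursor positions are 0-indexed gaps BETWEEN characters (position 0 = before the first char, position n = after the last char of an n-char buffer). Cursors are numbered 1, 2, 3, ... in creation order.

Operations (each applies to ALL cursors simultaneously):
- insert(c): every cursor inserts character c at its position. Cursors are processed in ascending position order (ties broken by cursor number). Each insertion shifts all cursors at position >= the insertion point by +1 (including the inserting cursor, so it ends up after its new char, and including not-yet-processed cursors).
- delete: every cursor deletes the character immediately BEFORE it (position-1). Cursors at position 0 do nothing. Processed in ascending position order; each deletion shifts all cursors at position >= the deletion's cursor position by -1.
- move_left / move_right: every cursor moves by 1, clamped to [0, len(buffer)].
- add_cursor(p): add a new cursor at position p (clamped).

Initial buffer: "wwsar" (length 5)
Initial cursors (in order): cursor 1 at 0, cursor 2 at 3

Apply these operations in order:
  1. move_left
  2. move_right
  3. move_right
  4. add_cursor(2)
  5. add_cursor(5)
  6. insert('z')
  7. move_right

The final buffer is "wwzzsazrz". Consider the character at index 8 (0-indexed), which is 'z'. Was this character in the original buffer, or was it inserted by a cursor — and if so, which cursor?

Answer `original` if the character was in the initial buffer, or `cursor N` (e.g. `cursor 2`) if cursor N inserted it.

Answer: cursor 4

Derivation:
After op 1 (move_left): buffer="wwsar" (len 5), cursors c1@0 c2@2, authorship .....
After op 2 (move_right): buffer="wwsar" (len 5), cursors c1@1 c2@3, authorship .....
After op 3 (move_right): buffer="wwsar" (len 5), cursors c1@2 c2@4, authorship .....
After op 4 (add_cursor(2)): buffer="wwsar" (len 5), cursors c1@2 c3@2 c2@4, authorship .....
After op 5 (add_cursor(5)): buffer="wwsar" (len 5), cursors c1@2 c3@2 c2@4 c4@5, authorship .....
After op 6 (insert('z')): buffer="wwzzsazrz" (len 9), cursors c1@4 c3@4 c2@7 c4@9, authorship ..13..2.4
After op 7 (move_right): buffer="wwzzsazrz" (len 9), cursors c1@5 c3@5 c2@8 c4@9, authorship ..13..2.4
Authorship (.=original, N=cursor N): . . 1 3 . . 2 . 4
Index 8: author = 4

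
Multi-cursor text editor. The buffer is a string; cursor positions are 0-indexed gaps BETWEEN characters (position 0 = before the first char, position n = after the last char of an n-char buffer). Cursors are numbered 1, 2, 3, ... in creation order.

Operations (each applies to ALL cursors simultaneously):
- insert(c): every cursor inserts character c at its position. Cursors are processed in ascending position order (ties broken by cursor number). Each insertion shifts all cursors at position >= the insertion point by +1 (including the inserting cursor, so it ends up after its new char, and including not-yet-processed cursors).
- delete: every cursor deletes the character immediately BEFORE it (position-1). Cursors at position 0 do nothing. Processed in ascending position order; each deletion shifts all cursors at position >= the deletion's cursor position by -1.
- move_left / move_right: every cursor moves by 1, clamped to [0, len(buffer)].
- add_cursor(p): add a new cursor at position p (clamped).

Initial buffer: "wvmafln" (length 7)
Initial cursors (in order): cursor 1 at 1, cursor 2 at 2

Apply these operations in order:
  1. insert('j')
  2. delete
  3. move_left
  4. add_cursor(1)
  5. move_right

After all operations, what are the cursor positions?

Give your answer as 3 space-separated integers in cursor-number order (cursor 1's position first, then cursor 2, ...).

After op 1 (insert('j')): buffer="wjvjmafln" (len 9), cursors c1@2 c2@4, authorship .1.2.....
After op 2 (delete): buffer="wvmafln" (len 7), cursors c1@1 c2@2, authorship .......
After op 3 (move_left): buffer="wvmafln" (len 7), cursors c1@0 c2@1, authorship .......
After op 4 (add_cursor(1)): buffer="wvmafln" (len 7), cursors c1@0 c2@1 c3@1, authorship .......
After op 5 (move_right): buffer="wvmafln" (len 7), cursors c1@1 c2@2 c3@2, authorship .......

Answer: 1 2 2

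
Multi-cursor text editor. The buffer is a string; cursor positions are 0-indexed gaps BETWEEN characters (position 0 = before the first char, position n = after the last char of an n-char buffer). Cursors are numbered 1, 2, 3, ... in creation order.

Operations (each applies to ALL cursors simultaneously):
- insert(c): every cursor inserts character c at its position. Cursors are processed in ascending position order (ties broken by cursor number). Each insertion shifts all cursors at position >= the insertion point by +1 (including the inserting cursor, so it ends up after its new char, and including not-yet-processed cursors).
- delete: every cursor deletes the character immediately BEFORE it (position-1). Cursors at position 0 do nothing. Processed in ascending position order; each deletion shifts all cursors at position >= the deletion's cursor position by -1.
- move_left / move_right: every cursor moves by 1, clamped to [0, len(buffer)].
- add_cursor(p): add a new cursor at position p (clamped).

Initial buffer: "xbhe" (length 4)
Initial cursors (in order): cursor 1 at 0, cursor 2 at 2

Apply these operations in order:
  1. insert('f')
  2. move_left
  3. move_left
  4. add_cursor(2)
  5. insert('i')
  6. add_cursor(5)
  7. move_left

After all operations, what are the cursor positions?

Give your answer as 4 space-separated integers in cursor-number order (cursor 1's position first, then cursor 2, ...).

After op 1 (insert('f')): buffer="fxbfhe" (len 6), cursors c1@1 c2@4, authorship 1..2..
After op 2 (move_left): buffer="fxbfhe" (len 6), cursors c1@0 c2@3, authorship 1..2..
After op 3 (move_left): buffer="fxbfhe" (len 6), cursors c1@0 c2@2, authorship 1..2..
After op 4 (add_cursor(2)): buffer="fxbfhe" (len 6), cursors c1@0 c2@2 c3@2, authorship 1..2..
After op 5 (insert('i')): buffer="ifxiibfhe" (len 9), cursors c1@1 c2@5 c3@5, authorship 11.23.2..
After op 6 (add_cursor(5)): buffer="ifxiibfhe" (len 9), cursors c1@1 c2@5 c3@5 c4@5, authorship 11.23.2..
After op 7 (move_left): buffer="ifxiibfhe" (len 9), cursors c1@0 c2@4 c3@4 c4@4, authorship 11.23.2..

Answer: 0 4 4 4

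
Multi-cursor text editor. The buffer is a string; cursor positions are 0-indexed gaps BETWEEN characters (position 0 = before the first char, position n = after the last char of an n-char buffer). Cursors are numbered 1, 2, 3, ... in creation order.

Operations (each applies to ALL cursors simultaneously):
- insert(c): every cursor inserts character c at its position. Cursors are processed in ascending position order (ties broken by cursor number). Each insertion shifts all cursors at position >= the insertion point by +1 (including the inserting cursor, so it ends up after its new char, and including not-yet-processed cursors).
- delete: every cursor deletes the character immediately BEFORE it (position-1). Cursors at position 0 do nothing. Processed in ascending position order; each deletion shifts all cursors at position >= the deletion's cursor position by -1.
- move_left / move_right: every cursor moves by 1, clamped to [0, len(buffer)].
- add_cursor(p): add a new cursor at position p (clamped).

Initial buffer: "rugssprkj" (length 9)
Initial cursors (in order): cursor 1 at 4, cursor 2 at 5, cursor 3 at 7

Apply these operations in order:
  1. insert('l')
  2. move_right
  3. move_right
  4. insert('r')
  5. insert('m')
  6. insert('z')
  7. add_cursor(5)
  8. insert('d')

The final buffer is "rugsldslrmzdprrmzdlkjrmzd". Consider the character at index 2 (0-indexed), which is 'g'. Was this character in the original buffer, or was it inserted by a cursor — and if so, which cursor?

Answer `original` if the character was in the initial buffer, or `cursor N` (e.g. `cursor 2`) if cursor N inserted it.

Answer: original

Derivation:
After op 1 (insert('l')): buffer="rugslslprlkj" (len 12), cursors c1@5 c2@7 c3@10, authorship ....1.2..3..
After op 2 (move_right): buffer="rugslslprlkj" (len 12), cursors c1@6 c2@8 c3@11, authorship ....1.2..3..
After op 3 (move_right): buffer="rugslslprlkj" (len 12), cursors c1@7 c2@9 c3@12, authorship ....1.2..3..
After op 4 (insert('r')): buffer="rugslslrprrlkjr" (len 15), cursors c1@8 c2@11 c3@15, authorship ....1.21..23..3
After op 5 (insert('m')): buffer="rugslslrmprrmlkjrm" (len 18), cursors c1@9 c2@13 c3@18, authorship ....1.211..223..33
After op 6 (insert('z')): buffer="rugslslrmzprrmzlkjrmz" (len 21), cursors c1@10 c2@15 c3@21, authorship ....1.2111..2223..333
After op 7 (add_cursor(5)): buffer="rugslslrmzprrmzlkjrmz" (len 21), cursors c4@5 c1@10 c2@15 c3@21, authorship ....1.2111..2223..333
After op 8 (insert('d')): buffer="rugsldslrmzdprrmzdlkjrmzd" (len 25), cursors c4@6 c1@12 c2@18 c3@25, authorship ....14.21111..22223..3333
Authorship (.=original, N=cursor N): . . . . 1 4 . 2 1 1 1 1 . . 2 2 2 2 3 . . 3 3 3 3
Index 2: author = original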